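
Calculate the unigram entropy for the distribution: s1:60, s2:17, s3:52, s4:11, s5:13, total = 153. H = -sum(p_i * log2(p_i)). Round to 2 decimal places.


Computing entropy H = -sum(p_i * log2(p_i)):
  s1: p = 60/153 = 0.3922, -p*log2(p) = 0.5296
  s2: p = 17/153 = 0.1111, -p*log2(p) = 0.3522
  s3: p = 52/153 = 0.3399, -p*log2(p) = 0.5292
  s4: p = 11/153 = 0.0719, -p*log2(p) = 0.2731
  s5: p = 13/153 = 0.0850, -p*log2(p) = 0.3022
H = sum of terms = 1.9863
Rounded to 2 decimals: 1.99

1.99


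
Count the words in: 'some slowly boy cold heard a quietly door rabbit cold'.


Counting words by splitting on spaces:
  Word 1: 'some'
  Word 2: 'slowly'
  Word 3: 'boy'
  Word 4: 'cold'
  Word 5: 'heard'
  Word 6: 'a'
  Word 7: 'quietly'
  Word 8: 'door'
  Word 9: 'rabbit'
  Word 10: 'cold'
Total words: 10

10


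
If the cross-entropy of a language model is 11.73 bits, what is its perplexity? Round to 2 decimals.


Perplexity formula: PP = 2^H
H = 11.73
PP = 2^11.73
Decompose: 2^11.73 = 2^11 * 2^0.73
2^11 = 2048, 2^0.73 ~ 1.6586391
PP ~ 2048 * 1.6586391 = 3396.8928768
Rounded to 2 decimals: 3396.89

3396.89


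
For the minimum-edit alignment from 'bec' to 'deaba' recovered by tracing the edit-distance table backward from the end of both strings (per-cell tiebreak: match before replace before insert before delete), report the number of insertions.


Edit distance = 4. Backtracking from cell (3, 5) with preference match > replace > insert > delete,
then listing the resulting alignment 'bec' -> 'deaba' left to right:
  Step 1: replace b->d
  Step 2: keep 'e'
  Step 3: insert 'a' [insertion #1]
  Step 4: insert 'b' [insertion #2]
  Step 5: replace c->a
Total insertions: 2

2


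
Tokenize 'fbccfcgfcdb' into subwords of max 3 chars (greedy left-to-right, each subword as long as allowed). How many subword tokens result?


'fbccfcgfcdb' has 11 characters.
Chunking with max size 3:
  Chunk 1: 'fbc' (positions 0-2)
  Chunk 2: 'cfc' (positions 3-5)
  Chunk 3: 'gfc' (positions 6-8)
  Chunk 4: 'db' (positions 9-10)
Total chunks: ceil(11 / 3) = 4

4


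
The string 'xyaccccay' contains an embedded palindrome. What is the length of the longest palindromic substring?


Scanning 'xyaccccay' for palindromic substrings.
Substring at positions 1-8: 'yaccccay'.
Check: reverse('yaccccay') = 'yaccccay' -> palindrome confirmed.
Neighbouring characters ('x' / '-') break symmetry, so it cannot extend further.
No longer palindromic substring exists; longest length = 8

8


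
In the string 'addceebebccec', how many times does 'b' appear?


Scanning 'addceebebccec' for 'b':
  Position 6: 'b' -> MATCH (count: 1)
  Position 8: 'b' -> MATCH (count: 2)
Total occurrences of 'b': 2

2


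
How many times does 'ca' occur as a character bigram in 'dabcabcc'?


Scanning 'dabcabcc' for bigram 'ca':
  Position 0: 'da' -> no
  Position 1: 'ab' -> no
  Position 2: 'bc' -> no
  Position 3: 'ca' -> MATCH
  Position 4: 'ab' -> no
  Position 5: 'bc' -> no
  Position 6: 'cc' -> no
Total matches: 1

1


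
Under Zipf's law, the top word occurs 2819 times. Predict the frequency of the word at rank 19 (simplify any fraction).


Zipf's law: freq(rank) = f1 / rank
f1 = 2819, rank = 19
freq = 2819 / 19
GCD(2819, 19) = 1
Simplified: 2819/19

2819/19


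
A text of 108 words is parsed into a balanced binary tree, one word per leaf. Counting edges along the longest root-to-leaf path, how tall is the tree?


In a balanced binary tree with n leaves the deepest leaf is ceil(log2(n)) edges below the root.
log2(108) = 6.7549
ceil(6.7549) = 7
height (edges) = 7

7


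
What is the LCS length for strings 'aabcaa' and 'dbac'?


DP table for LCS of 'aabcaa' and 'dbac':
       d  b  a  c
    0  0  0  0  0
  a 0  0  0  1  1
  a 0  0  0  1  1
  b 0  0  1  1  1
  c 0  0  1  1  2
  a 0  0  1  2  2
  a 0  0  1  2  2
LCS: 'ac'
LCS length = 2

2


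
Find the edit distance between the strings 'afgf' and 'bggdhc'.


Building DP table for s1='afgf' (len 4) and s2='bggdhc' (len 6):
       b  g  g  d  h  c
    0  1  2  3  4  5  6
  a 1  1  2  3  4  5  6
  f 2  2  2  3  4  5  6
  g 3  3  2  2  3  4  5
  f 4  4  3  3  3  4  5
Edit distance = dp[4][6] = 5

5


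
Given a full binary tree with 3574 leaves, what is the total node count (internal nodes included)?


Leaf nodes (terminals): 3574
Internal nodes = n - 1 = 3574 - 1 = 3573
Total = leaves + internal = 3574 + 3573 = 7147

7147


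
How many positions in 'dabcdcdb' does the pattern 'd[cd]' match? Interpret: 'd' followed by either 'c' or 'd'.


Pattern: d[cd] means 'd' followed by either 'c' or 'd'.
Scanning 'dabcdcdb' position-by-position:
  Pos 0: window 'da' -> no
  Pos 1: window 'ab' -> no
  Pos 2: window 'bc' -> no
  Pos 3: window 'cd' -> no
  Pos 4: window 'dc' -> MATCH
  Pos 5: window 'cd' -> no
  Pos 6: window 'db' -> no
  Pos 7: window 'b' -> no
Total matches: 1

1


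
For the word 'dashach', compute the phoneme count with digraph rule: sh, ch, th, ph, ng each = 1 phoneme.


Parsing 'dashach' greedily, digraphs first:
  'd' -> consonant phoneme (phonemes so far: 1)
  'a' -> vowel phoneme (phonemes so far: 2)
  'sh' -> digraph (1 consonant phoneme) (phonemes so far: 3)
  'a' -> vowel phoneme (phonemes so far: 4)
  'ch' -> digraph (1 consonant phoneme) (phonemes so far: 5)
Total phonemes: 5

5


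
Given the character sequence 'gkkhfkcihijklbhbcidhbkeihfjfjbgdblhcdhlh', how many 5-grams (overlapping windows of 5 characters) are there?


String 'gkkhfkcihijklbhbcidhbkeihfjfjbgdblhcdhlh' has length L = 40.
Number of overlapping n-grams = L - n + 1
Substituting: 40 - 5 + 1 = 36

36


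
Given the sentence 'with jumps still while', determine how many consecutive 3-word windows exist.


Word trigrams from [4] words:
  Trigram 1: (with jumps still)
  Trigram 2: (jumps still while)
Total word trigrams: 4 - 2 = 2

2


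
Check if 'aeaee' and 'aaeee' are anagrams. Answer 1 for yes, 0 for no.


Sort characters of 'aeaee': 'aaeee'
Sort characters of 'aaeee': 'aaeee'
Sorted forms match -> they ARE anagrams
Result: 1

1


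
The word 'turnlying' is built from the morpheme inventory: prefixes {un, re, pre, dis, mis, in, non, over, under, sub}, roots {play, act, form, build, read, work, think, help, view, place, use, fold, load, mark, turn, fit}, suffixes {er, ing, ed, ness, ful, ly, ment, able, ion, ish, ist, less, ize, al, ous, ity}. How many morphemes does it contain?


Segmenting 'turnlying' against the inventory:
  'turn' -> root (morpheme 1)
  'ly' -> suffix (morpheme 2)
  'ing' -> suffix (morpheme 3)
Total morphemes: 3

3


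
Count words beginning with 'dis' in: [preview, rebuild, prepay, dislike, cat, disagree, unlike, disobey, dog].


Checking each word for prefix 'dis':
  'preview' -> no (count: 0)
  'rebuild' -> no (count: 0)
  'prepay' -> no (count: 0)
  'dislike' -> YES, starts with 'dis' (count: 1)
  'cat' -> no (count: 1)
  'disagree' -> YES, starts with 'dis' (count: 2)
  'unlike' -> no (count: 2)
  'disobey' -> YES, starts with 'dis' (count: 3)
  'dog' -> no (count: 3)
Total with prefix 'dis': 3

3


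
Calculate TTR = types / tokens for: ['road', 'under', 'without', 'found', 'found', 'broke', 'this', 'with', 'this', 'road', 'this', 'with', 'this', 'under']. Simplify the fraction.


Tokens: 14
Unique types: ('broke', 'found', 'road', 'this', 'under', 'with', 'without') = 7
TTR = 7/14
Simplify: divide both by 7 -> 1/2
TTR = 1/2

1/2


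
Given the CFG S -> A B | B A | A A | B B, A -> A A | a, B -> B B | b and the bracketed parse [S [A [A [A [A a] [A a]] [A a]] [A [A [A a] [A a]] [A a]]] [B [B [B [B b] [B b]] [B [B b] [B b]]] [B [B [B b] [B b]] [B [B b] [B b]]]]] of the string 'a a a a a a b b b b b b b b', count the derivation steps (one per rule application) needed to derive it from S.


Every bracketed nonterminal node [X ...] in the tree is produced by exactly one rule application.
Reading the tree off as a leftmost derivation:
  Step 1: S  =>  A B   (applied S -> A B)
  Step 2: A B  =>  A A B   (applied A -> A A)
  Step 3: A A B  =>  A A A B   (applied A -> A A)
  Step 4: A A A B  =>  A A A A B   (applied A -> A A)
  Step 5: A A A A B  =>  a A A A B   (applied A -> a)
  Step 6: a A A A B  =>  a a A A B   (applied A -> a)
  Step 7: a a A A B  =>  a a a A B   (applied A -> a)
  Step 8: a a a A B  =>  a a a A A B   (applied A -> A A)
  Step 9: a a a A A B  =>  a a a A A A B   (applied A -> A A)
  Step 10: a a a A A A B  =>  a a a a A A B   (applied A -> a)
  Step 11: a a a a A A B  =>  a a a a a A B   (applied A -> a)
  Step 12: a a a a a A B  =>  a a a a a a B   (applied A -> a)
  Step 13: a a a a a a B  =>  a a a a a a B B   (applied B -> B B)
  Step 14: a a a a a a B B  =>  a a a a a a B B B   (applied B -> B B)
  Step 15: a a a a a a B B B  =>  a a a a a a B B B B   (applied B -> B B)
  Step 16: a a a a a a B B B B  =>  a a a a a a b B B B   (applied B -> b)
  Step 17: a a a a a a b B B B  =>  a a a a a a b b B B   (applied B -> b)
  Step 18: a a a a a a b b B B  =>  a a a a a a b b B B B   (applied B -> B B)
  Step 19: a a a a a a b b B B B  =>  a a a a a a b b b B B   (applied B -> b)
  Step 20: a a a a a a b b b B B  =>  a a a a a a b b b b B   (applied B -> b)
  Step 21: a a a a a a b b b b B  =>  a a a a a a b b b b B B   (applied B -> B B)
  Step 22: a a a a a a b b b b B B  =>  a a a a a a b b b b B B B   (applied B -> B B)
  Step 23: a a a a a a b b b b B B B  =>  a a a a a a b b b b b B B   (applied B -> b)
  Step 24: a a a a a a b b b b b B B  =>  a a a a a a b b b b b b B   (applied B -> b)
  Step 25: a a a a a a b b b b b b B  =>  a a a a a a b b b b b b B B   (applied B -> B B)
  Step 26: a a a a a a b b b b b b B B  =>  a a a a a a b b b b b b b B   (applied B -> b)
  Step 27: a a a a a a b b b b b b b B  =>  a a a a a a b b b b b b b b   (applied B -> b)
Final yield: a a a a a a b b b b b b b b
Total rewrite steps: 27

27


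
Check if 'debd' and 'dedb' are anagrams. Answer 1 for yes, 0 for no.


Sort characters of 'debd': 'bdde'
Sort characters of 'dedb': 'bdde'
Sorted forms match -> they ARE anagrams
Result: 1

1


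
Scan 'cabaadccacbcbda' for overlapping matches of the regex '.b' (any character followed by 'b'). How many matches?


Pattern: .b means any character followed by 'b'.
Scanning 'cabaadccacbcbda' position-by-position:
  Pos 0: window 'ca' -> no
  Pos 1: window 'ab' -> MATCH
  Pos 2: window 'ba' -> no
  Pos 3: window 'aa' -> no
  Pos 4: window 'ad' -> no
  Pos 5: window 'dc' -> no
  Pos 6: window 'cc' -> no
  Pos 7: window 'ca' -> no
  Pos 8: window 'ac' -> no
  Pos 9: window 'cb' -> MATCH
  Pos 10: window 'bc' -> no
  Pos 11: window 'cb' -> MATCH
  Pos 12: window 'bd' -> no
  Pos 13: window 'da' -> no
  Pos 14: window 'a' -> no
Total matches: 3

3


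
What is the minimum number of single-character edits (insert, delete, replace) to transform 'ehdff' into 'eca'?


Building DP table for s1='ehdff' (len 5) and s2='eca' (len 3):
       e  c  a
    0  1  2  3
  e 1  0  1  2
  h 2  1  1  2
  d 3  2  2  2
  f 4  3  3  3
  f 5  4  4  4
Edit distance = dp[5][3] = 4

4


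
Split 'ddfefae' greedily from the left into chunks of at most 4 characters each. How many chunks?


'ddfefae' has 7 characters.
Chunking with max size 4:
  Chunk 1: 'ddfe' (positions 0-3)
  Chunk 2: 'fae' (positions 4-6)
Total chunks: ceil(7 / 4) = 2

2


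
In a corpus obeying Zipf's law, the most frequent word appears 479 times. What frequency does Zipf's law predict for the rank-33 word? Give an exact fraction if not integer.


Zipf's law: freq(rank) = f1 / rank
f1 = 479, rank = 33
freq = 479 / 33
GCD(479, 33) = 1
Simplified: 479/33

479/33


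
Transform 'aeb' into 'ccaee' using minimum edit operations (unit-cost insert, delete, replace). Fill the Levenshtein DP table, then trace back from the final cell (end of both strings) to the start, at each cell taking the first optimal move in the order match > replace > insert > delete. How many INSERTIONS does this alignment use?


Edit distance = 3. Backtracking from cell (3, 5) with preference match > replace > insert > delete,
then listing the resulting alignment 'aeb' -> 'ccaee' left to right:
  Step 1: insert 'c' [insertion #1]
  Step 2: insert 'c' [insertion #2]
  Step 3: keep 'a'
  Step 4: keep 'e'
  Step 5: replace b->e
Total insertions: 2

2


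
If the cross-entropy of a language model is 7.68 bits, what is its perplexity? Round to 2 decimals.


Perplexity formula: PP = 2^H
H = 7.68
PP = 2^7.68
Decompose: 2^7.68 = 2^7 * 2^0.68
2^7 = 128, 2^0.68 ~ 1.6021398
PP ~ 128 * 1.6021398 = 205.0738944
Rounded to 2 decimals: 205.07

205.07


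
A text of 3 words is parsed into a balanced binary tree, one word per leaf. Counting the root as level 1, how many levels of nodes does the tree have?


In a balanced binary tree with n leaves the deepest leaf is ceil(log2(n)) edges below the root,
so counting node levels inclusive of root and leaves gives ceil(log2(n)) + 1 levels.
log2(3) = 1.5850
ceil(1.5850) = 2
levels = 2 + 1 = 3

3


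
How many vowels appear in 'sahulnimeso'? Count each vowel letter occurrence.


Scanning each character of 'sahulnimeso':
  Position 1: 's' -> consonant (running count: 0)
  Position 2: 'a' -> vowel (running count: 1)
  Position 3: 'h' -> consonant (running count: 1)
  Position 4: 'u' -> vowel (running count: 2)
  Position 5: 'l' -> consonant (running count: 2)
  Position 6: 'n' -> consonant (running count: 2)
  Position 7: 'i' -> vowel (running count: 3)
  Position 8: 'm' -> consonant (running count: 3)
  Position 9: 'e' -> vowel (running count: 4)
  Position 10: 's' -> consonant (running count: 4)
  Position 11: 'o' -> vowel (running count: 5)
Total vowels: 5

5


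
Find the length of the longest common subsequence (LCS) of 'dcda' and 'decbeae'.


DP table for LCS of 'dcda' and 'decbeae':
       d  e  c  b  e  a  e
    0  0  0  0  0  0  0  0
  d 0  1  1  1  1  1  1  1
  c 0  1  1  2  2  2  2  2
  d 0  1  1  2  2  2  2  2
  a 0  1  1  2  2  2  3  3
LCS: 'dca'
LCS length = 3

3


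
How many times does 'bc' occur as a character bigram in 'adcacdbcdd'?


Scanning 'adcacdbcdd' for bigram 'bc':
  Position 0: 'ad' -> no
  Position 1: 'dc' -> no
  Position 2: 'ca' -> no
  Position 3: 'ac' -> no
  Position 4: 'cd' -> no
  Position 5: 'db' -> no
  Position 6: 'bc' -> MATCH
  Position 7: 'cd' -> no
  Position 8: 'dd' -> no
Total matches: 1

1


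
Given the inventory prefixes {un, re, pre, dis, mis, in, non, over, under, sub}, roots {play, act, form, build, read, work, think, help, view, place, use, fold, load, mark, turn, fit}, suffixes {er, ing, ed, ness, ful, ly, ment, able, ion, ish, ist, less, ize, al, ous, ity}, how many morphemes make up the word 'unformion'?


Segmenting 'unformion' against the inventory:
  'un' -> prefix (morpheme 1)
  'form' -> root (morpheme 2)
  'ion' -> suffix (morpheme 3)
Total morphemes: 3

3


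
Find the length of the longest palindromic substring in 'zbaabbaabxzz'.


Scanning 'zbaabbaabxzz' for palindromic substrings.
Substring at positions 1-8: 'baabbaab'.
Check: reverse('baabbaab') = 'baabbaab' -> palindrome confirmed.
Neighbouring characters ('z' / 'x') break symmetry, so it cannot extend further.
No longer palindromic substring exists; longest length = 8

8


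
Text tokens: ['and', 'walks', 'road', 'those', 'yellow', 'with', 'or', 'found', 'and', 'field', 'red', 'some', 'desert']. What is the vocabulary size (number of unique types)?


Listing all tokens and tracking unique types:
  Token 1: 'and' -> NEW (unique so far: 1)
  Token 2: 'walks' -> NEW (unique so far: 2)
  Token 3: 'road' -> NEW (unique so far: 3)
  Token 4: 'those' -> NEW (unique so far: 4)
  Token 5: 'yellow' -> NEW (unique so far: 5)
  Token 6: 'with' -> NEW (unique so far: 6)
  Token 7: 'or' -> NEW (unique so far: 7)
  Token 8: 'found' -> NEW (unique so far: 8)
  Token 9: 'and' -> duplicate (unique so far: 8)
  Token 10: 'field' -> NEW (unique so far: 9)
  Token 11: 'red' -> NEW (unique so far: 10)
  Token 12: 'some' -> NEW (unique so far: 11)
  Token 13: 'desert' -> NEW (unique so far: 12)
Unique types: ('and', 'desert', 'field', 'found', 'or', 'red', 'road', 'some', 'those', 'walks', 'with', 'yellow')
Vocabulary size: 12

12


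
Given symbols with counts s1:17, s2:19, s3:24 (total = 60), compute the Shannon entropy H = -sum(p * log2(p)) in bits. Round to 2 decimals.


Computing entropy H = -sum(p_i * log2(p_i)):
  s1: p = 17/60 = 0.2833, -p*log2(p) = 0.5155
  s2: p = 19/60 = 0.3167, -p*log2(p) = 0.5253
  s3: p = 24/60 = 0.4000, -p*log2(p) = 0.5288
H = sum of terms = 1.5696
Rounded to 2 decimals: 1.57

1.57


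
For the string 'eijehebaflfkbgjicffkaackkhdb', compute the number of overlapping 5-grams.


String 'eijehebaflfkbgjicffkaackkhdb' has length L = 28.
Number of overlapping n-grams = L - n + 1
Substituting: 28 - 5 + 1 = 24

24


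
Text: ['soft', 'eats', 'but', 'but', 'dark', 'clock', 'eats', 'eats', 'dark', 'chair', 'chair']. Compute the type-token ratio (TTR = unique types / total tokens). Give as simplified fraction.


Tokens: 11
Unique types: ('but', 'chair', 'clock', 'dark', 'eats', 'soft') = 6
TTR = 6/11
Already in lowest terms.

6/11


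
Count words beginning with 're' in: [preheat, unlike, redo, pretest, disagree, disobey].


Checking each word for prefix 're':
  'preheat' -> no (count: 0)
  'unlike' -> no (count: 0)
  'redo' -> YES, starts with 're' (count: 1)
  'pretest' -> no (count: 1)
  'disagree' -> no (count: 1)
  'disobey' -> no (count: 1)
Total with prefix 're': 1

1


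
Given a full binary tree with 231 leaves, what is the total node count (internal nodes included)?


Leaf nodes (terminals): 231
Internal nodes = n - 1 = 231 - 1 = 230
Total = leaves + internal = 231 + 230 = 461

461


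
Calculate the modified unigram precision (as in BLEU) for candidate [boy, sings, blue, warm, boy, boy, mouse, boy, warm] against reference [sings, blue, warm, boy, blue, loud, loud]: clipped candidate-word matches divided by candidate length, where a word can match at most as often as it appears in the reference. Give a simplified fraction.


Reference word counts: {'blue': 2, 'boy': 1, 'loud': 2, 'sings': 1, 'warm': 1}
Checking each candidate word (with clipping):
  'boy' -> in reference (ref count 1, used 1/1) -> match (matches: 1)
  'sings' -> in reference (ref count 1, used 1/1) -> match (matches: 2)
  'blue' -> in reference (ref count 2, used 1/2) -> match (matches: 3)
  'warm' -> in reference (ref count 1, used 1/1) -> match (matches: 4)
  'boy' -> ref count 1 already used up (1/1) -> clipped, no match (matches: 4)
  'boy' -> ref count 1 already used up (1/1) -> clipped, no match (matches: 4)
  'mouse' -> not in reference -> no match (matches: 4)
  'boy' -> ref count 1 already used up (1/1) -> clipped, no match (matches: 4)
  'warm' -> ref count 1 already used up (1/1) -> clipped, no match (matches: 4)
Clipped matches: 4, Candidate length: 9
Precision = 4/9

4/9


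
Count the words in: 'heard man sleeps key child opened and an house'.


Counting words by splitting on spaces:
  Word 1: 'heard'
  Word 2: 'man'
  Word 3: 'sleeps'
  Word 4: 'key'
  Word 5: 'child'
  Word 6: 'opened'
  Word 7: 'and'
  Word 8: 'an'
  Word 9: 'house'
Total words: 9

9


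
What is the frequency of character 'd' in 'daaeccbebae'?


Scanning 'daaeccbebae' for 'd':
  Position 0: 'd' -> MATCH (count: 1)
Total occurrences of 'd': 1

1


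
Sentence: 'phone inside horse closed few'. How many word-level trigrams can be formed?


Word trigrams from [5] words:
  Trigram 1: (phone inside horse)
  Trigram 2: (inside horse closed)
  Trigram 3: (horse closed few)
Total word trigrams: 5 - 2 = 3

3


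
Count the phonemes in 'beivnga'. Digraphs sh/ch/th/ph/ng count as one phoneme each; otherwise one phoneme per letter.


Parsing 'beivnga' greedily, digraphs first:
  'b' -> consonant phoneme (phonemes so far: 1)
  'e' -> vowel phoneme (phonemes so far: 2)
  'i' -> vowel phoneme (phonemes so far: 3)
  'v' -> consonant phoneme (phonemes so far: 4)
  'ng' -> digraph (1 consonant phoneme) (phonemes so far: 5)
  'a' -> vowel phoneme (phonemes so far: 6)
Total phonemes: 6

6


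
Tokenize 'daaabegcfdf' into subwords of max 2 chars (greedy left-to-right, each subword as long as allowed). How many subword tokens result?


'daaabegcfdf' has 11 characters.
Chunking with max size 2:
  Chunk 1: 'da' (positions 0-1)
  Chunk 2: 'aa' (positions 2-3)
  Chunk 3: 'be' (positions 4-5)
  Chunk 4: 'gc' (positions 6-7)
  Chunk 5: 'fd' (positions 8-9)
  Chunk 6: 'f' (positions 10-10)
Total chunks: ceil(11 / 2) = 6

6


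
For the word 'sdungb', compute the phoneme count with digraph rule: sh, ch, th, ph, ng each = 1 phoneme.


Parsing 'sdungb' greedily, digraphs first:
  's' -> consonant phoneme (phonemes so far: 1)
  'd' -> consonant phoneme (phonemes so far: 2)
  'u' -> vowel phoneme (phonemes so far: 3)
  'ng' -> digraph (1 consonant phoneme) (phonemes so far: 4)
  'b' -> consonant phoneme (phonemes so far: 5)
Total phonemes: 5

5


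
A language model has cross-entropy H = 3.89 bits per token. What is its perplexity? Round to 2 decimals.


Perplexity formula: PP = 2^H
H = 3.89
PP = 2^3.89
Decompose: 2^3.89 = 2^3 * 2^0.89
2^3 = 8, 2^0.89 ~ 1.8531761
PP ~ 8 * 1.8531761 = 14.8254088
Rounded to 2 decimals: 14.83

14.83


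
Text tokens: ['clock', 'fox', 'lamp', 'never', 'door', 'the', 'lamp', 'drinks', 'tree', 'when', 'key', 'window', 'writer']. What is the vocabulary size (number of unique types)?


Listing all tokens and tracking unique types:
  Token 1: 'clock' -> NEW (unique so far: 1)
  Token 2: 'fox' -> NEW (unique so far: 2)
  Token 3: 'lamp' -> NEW (unique so far: 3)
  Token 4: 'never' -> NEW (unique so far: 4)
  Token 5: 'door' -> NEW (unique so far: 5)
  Token 6: 'the' -> NEW (unique so far: 6)
  Token 7: 'lamp' -> duplicate (unique so far: 6)
  Token 8: 'drinks' -> NEW (unique so far: 7)
  Token 9: 'tree' -> NEW (unique so far: 8)
  Token 10: 'when' -> NEW (unique so far: 9)
  Token 11: 'key' -> NEW (unique so far: 10)
  Token 12: 'window' -> NEW (unique so far: 11)
  Token 13: 'writer' -> NEW (unique so far: 12)
Unique types: ('clock', 'door', 'drinks', 'fox', 'key', 'lamp', 'never', 'the', 'tree', 'when', 'window', 'writer')
Vocabulary size: 12

12


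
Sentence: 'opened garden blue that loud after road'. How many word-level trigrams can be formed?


Word trigrams from [7] words:
  Trigram 1: (opened garden blue)
  Trigram 2: (garden blue that)
  Trigram 3: (blue that loud)
  Trigram 4: (that loud after)
  Trigram 5: (loud after road)
Total word trigrams: 7 - 2 = 5

5


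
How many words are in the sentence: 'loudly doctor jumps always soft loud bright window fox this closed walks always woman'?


Counting words by splitting on spaces:
  Word 1: 'loudly'
  Word 2: 'doctor'
  Word 3: 'jumps'
  Word 4: 'always'
  Word 5: 'soft'
  Word 6: 'loud'
  Word 7: 'bright'
  Word 8: 'window'
  Word 9: 'fox'
  Word 10: 'this'
  Word 11: 'closed'
  Word 12: 'walks'
  Word 13: 'always'
  Word 14: 'woman'
Total words: 14

14


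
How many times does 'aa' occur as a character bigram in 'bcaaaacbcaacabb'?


Scanning 'bcaaaacbcaacabb' for bigram 'aa':
  Position 0: 'bc' -> no
  Position 1: 'ca' -> no
  Position 2: 'aa' -> MATCH
  Position 3: 'aa' -> MATCH
  Position 4: 'aa' -> MATCH
  Position 5: 'ac' -> no
  Position 6: 'cb' -> no
  Position 7: 'bc' -> no
  Position 8: 'ca' -> no
  Position 9: 'aa' -> MATCH
  Position 10: 'ac' -> no
  Position 11: 'ca' -> no
  Position 12: 'ab' -> no
  Position 13: 'bb' -> no
Total matches: 4

4


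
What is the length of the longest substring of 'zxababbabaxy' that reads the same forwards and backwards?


Scanning 'zxababbabaxy' for palindromic substrings.
Substring at positions 1-10: 'xababbabax'.
Check: reverse('xababbabax') = 'xababbabax' -> palindrome confirmed.
Neighbouring characters ('z' / 'y') break symmetry, so it cannot extend further.
No longer palindromic substring exists; longest length = 10

10


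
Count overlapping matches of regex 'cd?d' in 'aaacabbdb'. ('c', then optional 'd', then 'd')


Pattern: cd?d means 'c', then optional 'd', then 'd'.
Scanning 'aaacabbdb' position-by-position:
  Pos 0: window 'aaa' -> no
  Pos 1: window 'aac' -> no
  Pos 2: window 'aca' -> no
  Pos 3: window 'cab' -> no
  Pos 4: window 'abb' -> no
  Pos 5: window 'bbd' -> no
  Pos 6: window 'bdb' -> no
  Pos 7: window 'db' -> no
  Pos 8: window 'b' -> no
Total matches: 0

0


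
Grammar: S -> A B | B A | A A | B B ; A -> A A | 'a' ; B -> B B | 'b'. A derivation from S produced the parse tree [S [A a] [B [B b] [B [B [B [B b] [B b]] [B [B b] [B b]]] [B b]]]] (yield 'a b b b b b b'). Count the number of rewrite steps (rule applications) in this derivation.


Every bracketed nonterminal node [X ...] in the tree is produced by exactly one rule application.
Reading the tree off as a leftmost derivation:
  Step 1: S  =>  A B   (applied S -> A B)
  Step 2: A B  =>  a B   (applied A -> a)
  Step 3: a B  =>  a B B   (applied B -> B B)
  Step 4: a B B  =>  a b B   (applied B -> b)
  Step 5: a b B  =>  a b B B   (applied B -> B B)
  Step 6: a b B B  =>  a b B B B   (applied B -> B B)
  Step 7: a b B B B  =>  a b B B B B   (applied B -> B B)
  Step 8: a b B B B B  =>  a b b B B B   (applied B -> b)
  Step 9: a b b B B B  =>  a b b b B B   (applied B -> b)
  Step 10: a b b b B B  =>  a b b b B B B   (applied B -> B B)
  Step 11: a b b b B B B  =>  a b b b b B B   (applied B -> b)
  Step 12: a b b b b B B  =>  a b b b b b B   (applied B -> b)
  Step 13: a b b b b b B  =>  a b b b b b b   (applied B -> b)
Final yield: a b b b b b b
Total rewrite steps: 13

13


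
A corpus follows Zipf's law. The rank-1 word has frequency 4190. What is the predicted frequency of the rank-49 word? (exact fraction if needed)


Zipf's law: freq(rank) = f1 / rank
f1 = 4190, rank = 49
freq = 4190 / 49
GCD(4190, 49) = 1
Simplified: 4190/49

4190/49


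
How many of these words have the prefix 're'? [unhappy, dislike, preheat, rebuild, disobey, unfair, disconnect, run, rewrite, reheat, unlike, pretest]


Checking each word for prefix 're':
  'unhappy' -> no (count: 0)
  'dislike' -> no (count: 0)
  'preheat' -> no (count: 0)
  'rebuild' -> YES, starts with 're' (count: 1)
  'disobey' -> no (count: 1)
  'unfair' -> no (count: 1)
  'disconnect' -> no (count: 1)
  'run' -> no (count: 1)
  'rewrite' -> YES, starts with 're' (count: 2)
  'reheat' -> YES, starts with 're' (count: 3)
  'unlike' -> no (count: 3)
  'pretest' -> no (count: 3)
Total with prefix 're': 3

3


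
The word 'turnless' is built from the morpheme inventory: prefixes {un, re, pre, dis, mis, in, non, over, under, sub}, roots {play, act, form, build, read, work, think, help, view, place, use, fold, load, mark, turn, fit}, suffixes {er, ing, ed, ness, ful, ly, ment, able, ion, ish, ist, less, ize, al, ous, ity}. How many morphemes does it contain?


Segmenting 'turnless' against the inventory:
  'turn' -> root (morpheme 1)
  'less' -> suffix (morpheme 2)
Total morphemes: 2

2


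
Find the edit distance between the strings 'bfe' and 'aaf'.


Building DP table for s1='bfe' (len 3) and s2='aaf' (len 3):
       a  a  f
    0  1  2  3
  b 1  1  2  3
  f 2  2  2  2
  e 3  3  3  3
Edit distance = dp[3][3] = 3

3


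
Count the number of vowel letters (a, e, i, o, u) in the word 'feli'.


Scanning each character of 'feli':
  Position 1: 'f' -> consonant (running count: 0)
  Position 2: 'e' -> vowel (running count: 1)
  Position 3: 'l' -> consonant (running count: 1)
  Position 4: 'i' -> vowel (running count: 2)
Total vowels: 2

2


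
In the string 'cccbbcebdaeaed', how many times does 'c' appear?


Scanning 'cccbbcebdaeaed' for 'c':
  Position 0: 'c' -> MATCH (count: 1)
  Position 1: 'c' -> MATCH (count: 2)
  Position 2: 'c' -> MATCH (count: 3)
  Position 5: 'c' -> MATCH (count: 4)
Total occurrences of 'c': 4

4


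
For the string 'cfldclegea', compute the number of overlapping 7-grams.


String 'cfldclegea' has length L = 10.
Number of overlapping n-grams = L - n + 1
Substituting: 10 - 7 + 1 = 4

4


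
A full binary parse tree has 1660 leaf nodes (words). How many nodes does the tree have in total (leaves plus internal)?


Leaf nodes (terminals): 1660
Internal nodes = n - 1 = 1660 - 1 = 1659
Total = leaves + internal = 1660 + 1659 = 3319

3319


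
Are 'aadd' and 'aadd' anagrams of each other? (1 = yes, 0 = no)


Sort characters of 'aadd': 'aadd'
Sort characters of 'aadd': 'aadd'
Sorted forms match -> they ARE anagrams
Result: 1

1


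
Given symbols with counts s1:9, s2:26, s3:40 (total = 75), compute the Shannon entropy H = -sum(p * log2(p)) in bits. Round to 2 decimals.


Computing entropy H = -sum(p_i * log2(p_i)):
  s1: p = 9/75 = 0.1200, -p*log2(p) = 0.3671
  s2: p = 26/75 = 0.3467, -p*log2(p) = 0.5298
  s3: p = 40/75 = 0.5333, -p*log2(p) = 0.4837
H = sum of terms = 1.3806
Rounded to 2 decimals: 1.38

1.38


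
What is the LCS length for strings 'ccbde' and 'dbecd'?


DP table for LCS of 'ccbde' and 'dbecd':
       d  b  e  c  d
    0  0  0  0  0  0
  c 0  0  0  0  1  1
  c 0  0  0  0  1  1
  b 0  0  1  1  1  1
  d 0  1  1  1  1  2
  e 0  1  1  2  2  2
LCS: 'cd'
LCS length = 2

2


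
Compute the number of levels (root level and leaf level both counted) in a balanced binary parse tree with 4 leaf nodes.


In a balanced binary tree with n leaves the deepest leaf is ceil(log2(n)) edges below the root,
so counting node levels inclusive of root and leaves gives ceil(log2(n)) + 1 levels.
log2(4) = 2.0000
ceil(2.0000) = 2
levels = 2 + 1 = 3

3


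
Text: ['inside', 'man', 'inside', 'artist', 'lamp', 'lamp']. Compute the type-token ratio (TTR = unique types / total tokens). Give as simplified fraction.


Tokens: 6
Unique types: ('artist', 'inside', 'lamp', 'man') = 4
TTR = 4/6
Simplify: divide both by 2 -> 2/3
TTR = 2/3

2/3


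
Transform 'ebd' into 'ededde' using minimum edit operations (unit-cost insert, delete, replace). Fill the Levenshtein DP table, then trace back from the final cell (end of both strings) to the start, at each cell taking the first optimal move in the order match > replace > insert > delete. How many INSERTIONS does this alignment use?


Edit distance = 4. Backtracking from cell (3, 6) with preference match > replace > insert > delete,
then listing the resulting alignment 'ebd' -> 'ededde' left to right:
  Step 1: insert 'e' [insertion #1]
  Step 2: insert 'd' [insertion #2]
  Step 3: keep 'e'
  Step 4: replace b->d
  Step 5: keep 'd'
  Step 6: insert 'e' [insertion #3]
Total insertions: 3

3


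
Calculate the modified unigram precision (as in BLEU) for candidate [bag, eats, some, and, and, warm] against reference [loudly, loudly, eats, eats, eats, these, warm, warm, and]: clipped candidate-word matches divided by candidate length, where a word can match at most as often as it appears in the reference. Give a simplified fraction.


Reference word counts: {'and': 1, 'eats': 3, 'loudly': 2, 'these': 1, 'warm': 2}
Checking each candidate word (with clipping):
  'bag' -> not in reference -> no match (matches: 0)
  'eats' -> in reference (ref count 3, used 1/3) -> match (matches: 1)
  'some' -> not in reference -> no match (matches: 1)
  'and' -> in reference (ref count 1, used 1/1) -> match (matches: 2)
  'and' -> ref count 1 already used up (1/1) -> clipped, no match (matches: 2)
  'warm' -> in reference (ref count 2, used 1/2) -> match (matches: 3)
Clipped matches: 3, Candidate length: 6
Precision = 3/6 = 1/2

1/2


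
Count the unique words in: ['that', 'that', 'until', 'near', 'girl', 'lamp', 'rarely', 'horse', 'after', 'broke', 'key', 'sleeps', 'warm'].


Listing all tokens and tracking unique types:
  Token 1: 'that' -> NEW (unique so far: 1)
  Token 2: 'that' -> duplicate (unique so far: 1)
  Token 3: 'until' -> NEW (unique so far: 2)
  Token 4: 'near' -> NEW (unique so far: 3)
  Token 5: 'girl' -> NEW (unique so far: 4)
  Token 6: 'lamp' -> NEW (unique so far: 5)
  Token 7: 'rarely' -> NEW (unique so far: 6)
  Token 8: 'horse' -> NEW (unique so far: 7)
  Token 9: 'after' -> NEW (unique so far: 8)
  Token 10: 'broke' -> NEW (unique so far: 9)
  Token 11: 'key' -> NEW (unique so far: 10)
  Token 12: 'sleeps' -> NEW (unique so far: 11)
  Token 13: 'warm' -> NEW (unique so far: 12)
Unique types: ('after', 'broke', 'girl', 'horse', 'key', 'lamp', 'near', 'rarely', 'sleeps', 'that', 'until', 'warm')
Vocabulary size: 12

12


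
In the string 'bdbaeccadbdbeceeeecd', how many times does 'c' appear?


Scanning 'bdbaeccadbdbeceeeecd' for 'c':
  Position 5: 'c' -> MATCH (count: 1)
  Position 6: 'c' -> MATCH (count: 2)
  Position 13: 'c' -> MATCH (count: 3)
  Position 18: 'c' -> MATCH (count: 4)
Total occurrences of 'c': 4

4


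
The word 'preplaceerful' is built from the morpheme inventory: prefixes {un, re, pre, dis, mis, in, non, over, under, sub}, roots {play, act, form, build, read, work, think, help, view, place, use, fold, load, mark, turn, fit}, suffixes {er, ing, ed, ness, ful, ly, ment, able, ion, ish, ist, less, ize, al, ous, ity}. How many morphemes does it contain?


Segmenting 'preplaceerful' against the inventory:
  'pre' -> prefix (morpheme 1)
  'place' -> root (morpheme 2)
  'er' -> suffix (morpheme 3)
  'ful' -> suffix (morpheme 4)
Total morphemes: 4

4


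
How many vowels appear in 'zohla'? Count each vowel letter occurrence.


Scanning each character of 'zohla':
  Position 1: 'z' -> consonant (running count: 0)
  Position 2: 'o' -> vowel (running count: 1)
  Position 3: 'h' -> consonant (running count: 1)
  Position 4: 'l' -> consonant (running count: 1)
  Position 5: 'a' -> vowel (running count: 2)
Total vowels: 2

2


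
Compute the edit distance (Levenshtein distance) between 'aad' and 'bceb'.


Building DP table for s1='aad' (len 3) and s2='bceb' (len 4):
       b  c  e  b
    0  1  2  3  4
  a 1  1  2  3  4
  a 2  2  2  3  4
  d 3  3  3  3  4
Edit distance = dp[3][4] = 4

4


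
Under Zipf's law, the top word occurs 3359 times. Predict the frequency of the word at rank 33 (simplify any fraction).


Zipf's law: freq(rank) = f1 / rank
f1 = 3359, rank = 33
freq = 3359 / 33
GCD(3359, 33) = 1
Simplified: 3359/33

3359/33


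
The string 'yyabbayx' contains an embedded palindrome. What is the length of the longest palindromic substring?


Scanning 'yyabbayx' for palindromic substrings.
Substring at positions 1-6: 'yabbay'.
Check: reverse('yabbay') = 'yabbay' -> palindrome confirmed.
Neighbouring characters ('y' / 'x') break symmetry, so it cannot extend further.
No longer palindromic substring exists; longest length = 6

6


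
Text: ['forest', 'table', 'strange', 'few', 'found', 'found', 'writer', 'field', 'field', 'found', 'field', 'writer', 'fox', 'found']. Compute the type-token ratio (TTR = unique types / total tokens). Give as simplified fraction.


Tokens: 14
Unique types: ('few', 'field', 'forest', 'found', 'fox', 'strange', 'table', 'writer') = 8
TTR = 8/14
Simplify: divide both by 2 -> 4/7
TTR = 4/7

4/7


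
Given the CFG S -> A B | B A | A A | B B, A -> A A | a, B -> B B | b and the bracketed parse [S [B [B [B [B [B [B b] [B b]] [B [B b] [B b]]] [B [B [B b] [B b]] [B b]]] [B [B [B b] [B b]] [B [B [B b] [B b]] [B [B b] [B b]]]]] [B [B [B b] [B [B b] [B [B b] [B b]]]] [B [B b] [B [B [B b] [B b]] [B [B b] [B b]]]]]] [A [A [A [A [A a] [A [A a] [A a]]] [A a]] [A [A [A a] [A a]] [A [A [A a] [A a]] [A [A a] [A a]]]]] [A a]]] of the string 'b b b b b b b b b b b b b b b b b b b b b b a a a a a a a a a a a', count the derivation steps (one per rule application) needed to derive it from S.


Every bracketed nonterminal node [X ...] in the tree is produced by exactly one rule application.
Reading the tree off as a leftmost derivation:
  Step 1: S  =>  B A   (applied S -> B A)
  Step 2: B A  =>  B B A   (applied B -> B B)
  Step 3: B B A  =>  B B B A   (applied B -> B B)
  Step 4: B B B A  =>  B B B B A   (applied B -> B B)
  Step 5: B B B B A  =>  B B B B B A   (applied B -> B B)
  Step 6: B B B B B A  =>  B B B B B B A   (applied B -> B B)
  Step 7: B B B B B B A  =>  b B B B B B A   (applied B -> b)
  Step 8: b B B B B B A  =>  b b B B B B A   (applied B -> b)
  Step 9: b b B B B B A  =>  b b B B B B B A   (applied B -> B B)
  Step 10: b b B B B B B A  =>  b b b B B B B A   (applied B -> b)
  Step 11: b b b B B B B A  =>  b b b b B B B A   (applied B -> b)
  Step 12: b b b b B B B A  =>  b b b b B B B B A   (applied B -> B B)
  Step 13: b b b b B B B B A  =>  b b b b B B B B B A   (applied B -> B B)
  Step 14: b b b b B B B B B A  =>  b b b b b B B B B A   (applied B -> b)
  Step 15: b b b b b B B B B A  =>  b b b b b b B B B A   (applied B -> b)
  Step 16: b b b b b b B B B A  =>  b b b b b b b B B A   (applied B -> b)
  Step 17: b b b b b b b B B A  =>  b b b b b b b B B B A   (applied B -> B B)
  Step 18: b b b b b b b B B B A  =>  b b b b b b b B B B B A   (applied B -> B B)
  Step 19: b b b b b b b B B B B A  =>  b b b b b b b b B B B A   (applied B -> b)
  Step 20: b b b b b b b b B B B A  =>  b b b b b b b b b B B A   (applied B -> b)
  Step 21: b b b b b b b b b B B A  =>  b b b b b b b b b B B B A   (applied B -> B B)
  Step 22: b b b b b b b b b B B B A  =>  b b b b b b b b b B B B B A   (applied B -> B B)
  Step 23: b b b b b b b b b B B B B A  =>  b b b b b b b b b b B B B A   (applied B -> b)
  Step 24: b b b b b b b b b b B B B A  =>  b b b b b b b b b b b B B A   (applied B -> b)
  Step 25: b b b b b b b b b b b B B A  =>  b b b b b b b b b b b B B B A   (applied B -> B B)
  Step 26: b b b b b b b b b b b B B B A  =>  b b b b b b b b b b b b B B A   (applied B -> b)
  Step 27: b b b b b b b b b b b b B B A  =>  b b b b b b b b b b b b b B A   (applied B -> b)
  Step 28: b b b b b b b b b b b b b B A  =>  b b b b b b b b b b b b b B B A   (applied B -> B B)
  Step 29: b b b b b b b b b b b b b B B A  =>  b b b b b b b b b b b b b B B B A   (applied B -> B B)
  Step 30: b b b b b b b b b b b b b B B B A  =>  b b b b b b b b b b b b b b B B A   (applied B -> b)
  Step 31: b b b b b b b b b b b b b b B B A  =>  b b b b b b b b b b b b b b B B B A   (applied B -> B B)
  Step 32: b b b b b b b b b b b b b b B B B A  =>  b b b b b b b b b b b b b b b B B A   (applied B -> b)
  Step 33: b b b b b b b b b b b b b b b B B A  =>  b b b b b b b b b b b b b b b B B B A   (applied B -> B B)
  Step 34: b b b b b b b b b b b b b b b B B B A  =>  b b b b b b b b b b b b b b b b B B A   (applied B -> b)
  Step 35: b b b b b b b b b b b b b b b b B B A  =>  b b b b b b b b b b b b b b b b b B A   (applied B -> b)
  Step 36: b b b b b b b b b b b b b b b b b B A  =>  b b b b b b b b b b b b b b b b b B B A   (applied B -> B B)
  Step 37: b b b b b b b b b b b b b b b b b B B A  =>  b b b b b b b b b b b b b b b b b b B A   (applied B -> b)
  Step 38: b b b b b b b b b b b b b b b b b b B A  =>  b b b b b b b b b b b b b b b b b b B B A   (applied B -> B B)
  Step 39: b b b b b b b b b b b b b b b b b b B B A  =>  b b b b b b b b b b b b b b b b b b B B B A   (applied B -> B B)
  Step 40: b b b b b b b b b b b b b b b b b b B B B A  =>  b b b b b b b b b b b b b b b b b b b B B A   (applied B -> b)
  Step 41: b b b b b b b b b b b b b b b b b b b B B A  =>  b b b b b b b b b b b b b b b b b b b b B A   (applied B -> b)
  Step 42: b b b b b b b b b b b b b b b b b b b b B A  =>  b b b b b b b b b b b b b b b b b b b b B B A   (applied B -> B B)
  Step 43: b b b b b b b b b b b b b b b b b b b b B B A  =>  b b b b b b b b b b b b b b b b b b b b b B A   (applied B -> b)
  Step 44: b b b b b b b b b b b b b b b b b b b b b B A  =>  b b b b b b b b b b b b b b b b b b b b b b A   (applied B -> b)
  Step 45: b b b b b b b b b b b b b b b b b b b b b b A  =>  b b b b b b b b b b b b b b b b b b b b b b A A   (applied A -> A A)
  Step 46: b b b b b b b b b b b b b b b b b b b b b b A A  =>  b b b b b b b b b b b b b b b b b b b b b b A A A   (applied A -> A A)
  Step 47: b b b b b b b b b b b b b b b b b b b b b b A A A  =>  b b b b b b b b b b b b b b b b b b b b b b A A A A   (applied A -> A A)
  Step 48: b b b b b b b b b b b b b b b b b b b b b b A A A A  =>  b b b b b b b b b b b b b b b b b b b b b b A A A A A   (applied A -> A A)
  Step 49: b b b b b b b b b b b b b b b b b b b b b b A A A A A  =>  b b b b b b b b b b b b b b b b b b b b b b a A A A A   (applied A -> a)
  Step 50: b b b b b b b b b b b b b b b b b b b b b b a A A A A  =>  b b b b b b b b b b b b b b b b b b b b b b a A A A A A   (applied A -> A A)
  Step 51: b b b b b b b b b b b b b b b b b b b b b b a A A A A A  =>  b b b b b b b b b b b b b b b b b b b b b b a a A A A A   (applied A -> a)
  Step 52: b b b b b b b b b b b b b b b b b b b b b b a a A A A A  =>  b b b b b b b b b b b b b b b b b b b b b b a a a A A A   (applied A -> a)
  Step 53: b b b b b b b b b b b b b b b b b b b b b b a a a A A A  =>  b b b b b b b b b b b b b b b b b b b b b b a a a a A A   (applied A -> a)
  Step 54: b b b b b b b b b b b b b b b b b b b b b b a a a a A A  =>  b b b b b b b b b b b b b b b b b b b b b b a a a a A A A   (applied A -> A A)
  Step 55: b b b b b b b b b b b b b b b b b b b b b b a a a a A A A  =>  b b b b b b b b b b b b b b b b b b b b b b a a a a A A A A   (applied A -> A A)
  Step 56: b b b b b b b b b b b b b b b b b b b b b b a a a a A A A A  =>  b b b b b b b b b b b b b b b b b b b b b b a a a a a A A A   (applied A -> a)
  Step 57: b b b b b b b b b b b b b b b b b b b b b b a a a a a A A A  =>  b b b b b b b b b b b b b b b b b b b b b b a a a a a a A A   (applied A -> a)
  Step 58: b b b b b b b b b b b b b b b b b b b b b b a a a a a a A A  =>  b b b b b b b b b b b b b b b b b b b b b b a a a a a a A A A   (applied A -> A A)
  Step 59: b b b b b b b b b b b b b b b b b b b b b b a a a a a a A A A  =>  b b b b b b b b b b b b b b b b b b b b b b a a a a a a A A A A   (applied A -> A A)
  Step 60: b b b b b b b b b b b b b b b b b b b b b b a a a a a a A A A A  =>  b b b b b b b b b b b b b b b b b b b b b b a a a a a a a A A A   (applied A -> a)
  Step 61: b b b b b b b b b b b b b b b b b b b b b b a a a a a a a A A A  =>  b b b b b b b b b b b b b b b b b b b b b b a a a a a a a a A A   (applied A -> a)
  Step 62: b b b b b b b b b b b b b b b b b b b b b b a a a a a a a a A A  =>  b b b b b b b b b b b b b b b b b b b b b b a a a a a a a a A A A   (applied A -> A A)
  Step 63: b b b b b b b b b b b b b b b b b b b b b b a a a a a a a a A A A  =>  b b b b b b b b b b b b b b b b b b b b b b a a a a a a a a a A A   (applied A -> a)
  Step 64: b b b b b b b b b b b b b b b b b b b b b b a a a a a a a a a A A  =>  b b b b b b b b b b b b b b b b b b b b b b a a a a a a a a a a A   (applied A -> a)
  Step 65: b b b b b b b b b b b b b b b b b b b b b b a a a a a a a a a a A  =>  b b b b b b b b b b b b b b b b b b b b b b a a a a a a a a a a a   (applied A -> a)
Final yield: b b b b b b b b b b b b b b b b b b b b b b a a a a a a a a a a a
Total rewrite steps: 65

65
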